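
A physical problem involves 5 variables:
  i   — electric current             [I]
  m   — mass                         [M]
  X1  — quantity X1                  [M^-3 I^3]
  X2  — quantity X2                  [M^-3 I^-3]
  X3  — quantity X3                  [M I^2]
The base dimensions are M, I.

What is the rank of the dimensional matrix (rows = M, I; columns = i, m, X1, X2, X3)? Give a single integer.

Exponent matrix [M,I] × [i,m,X1,X2,X3]:
  M: [ 0  1 -3 -3  1]
  I: [ 1  0  3 -3  2]
Echelon form has 2 nonzero rows (pivots: i,m)

2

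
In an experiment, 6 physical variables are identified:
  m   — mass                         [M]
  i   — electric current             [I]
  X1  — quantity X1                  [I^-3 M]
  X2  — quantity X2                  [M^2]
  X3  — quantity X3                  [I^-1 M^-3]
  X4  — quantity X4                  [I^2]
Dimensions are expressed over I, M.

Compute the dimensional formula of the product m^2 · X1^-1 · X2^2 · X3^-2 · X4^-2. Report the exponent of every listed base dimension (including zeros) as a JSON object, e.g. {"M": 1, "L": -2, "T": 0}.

{"I": 1, "M": 11}

Write exponents as rows I,M / cols m,i,X1,X2,X3,X4:
  I: [ 0  1 -3  0 -1  2]
  M: [ 1  0  1  2 -3  0]
  [I]: (2)·0+(-1)·-3+(2)·0+(-2)·-1+(-2)·2 = 1
  [M]: (2)·1+(-1)·1+(2)·2+(-2)·-3+(-2)·0 = 11
⇒ I M^11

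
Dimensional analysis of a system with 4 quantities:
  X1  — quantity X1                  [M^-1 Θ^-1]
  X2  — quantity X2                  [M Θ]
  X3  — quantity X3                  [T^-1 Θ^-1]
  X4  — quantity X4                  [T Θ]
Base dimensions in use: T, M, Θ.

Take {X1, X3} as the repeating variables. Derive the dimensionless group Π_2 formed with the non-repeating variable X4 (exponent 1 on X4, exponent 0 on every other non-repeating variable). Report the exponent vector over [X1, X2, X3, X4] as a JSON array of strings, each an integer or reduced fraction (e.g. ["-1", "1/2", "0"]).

Write exponents as rows T,M,Θ / cols X1,X2,X3,X4:
  T: [ 0  0 -1  1]
  M: [-1  1  0  0]
  Θ: [-1  1 -1  1]
RREF → pivots at {X1,X3} ⇒ r = 2
Repeat: X1,X3; free: X2,X4
RREF:
  r0: [   1   -1    0    0]
  r1: [   0    0    1   -1]
  r2: [   0    0    0    0]
Fix exponent of X4 at 1, X2 at 0; solve each RREF row for its pivot's exponent:
  r0: exp(X1) + (0)·1 = 0 ⇒ exp(X1) = 0
  r1: exp(X3) + (-1)·1 = 0 ⇒ exp(X3) = 1
Π_2 = X3 · X4

["0", "0", "1", "1"]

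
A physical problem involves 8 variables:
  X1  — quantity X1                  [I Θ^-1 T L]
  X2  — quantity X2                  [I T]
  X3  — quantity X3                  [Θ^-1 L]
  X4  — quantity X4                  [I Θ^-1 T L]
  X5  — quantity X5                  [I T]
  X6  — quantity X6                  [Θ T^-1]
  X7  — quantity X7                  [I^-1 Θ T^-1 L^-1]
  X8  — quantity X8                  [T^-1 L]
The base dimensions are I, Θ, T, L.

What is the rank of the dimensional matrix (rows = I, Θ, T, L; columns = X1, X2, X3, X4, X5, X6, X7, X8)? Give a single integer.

3

Dimensional matrix (I×Θ×T×L by X1×X2×X3×X4×X5×X6×X7×X8):
  I: [ 1  1  0  1  1  0 -1  0]
  Θ: [-1  0 -1 -1  0  1  1  0]
  T: [ 1  1  0  1  1 -1 -1 -1]
  L: [ 1  0  1  1  0  0 -1  1]
RREF → pivots at {X1,X2,X6} ⇒ r = 3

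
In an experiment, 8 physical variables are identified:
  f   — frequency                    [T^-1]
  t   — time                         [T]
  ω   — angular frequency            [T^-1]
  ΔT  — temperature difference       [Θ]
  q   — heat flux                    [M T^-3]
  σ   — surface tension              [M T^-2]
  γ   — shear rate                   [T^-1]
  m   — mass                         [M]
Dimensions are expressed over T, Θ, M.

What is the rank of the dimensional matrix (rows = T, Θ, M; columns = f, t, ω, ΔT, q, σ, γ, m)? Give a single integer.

3

Write exponents as rows T,Θ,M / cols f,t,ω,ΔT,q,σ,γ,m:
  T: [-1  1 -1  0 -3 -2 -1  0]
  Θ: [ 0  0  0  1  0  0  0  0]
  M: [ 0  0  0  0  1  1  0  1]
Row reduction gives pivot columns f,ΔT,q; rank = 3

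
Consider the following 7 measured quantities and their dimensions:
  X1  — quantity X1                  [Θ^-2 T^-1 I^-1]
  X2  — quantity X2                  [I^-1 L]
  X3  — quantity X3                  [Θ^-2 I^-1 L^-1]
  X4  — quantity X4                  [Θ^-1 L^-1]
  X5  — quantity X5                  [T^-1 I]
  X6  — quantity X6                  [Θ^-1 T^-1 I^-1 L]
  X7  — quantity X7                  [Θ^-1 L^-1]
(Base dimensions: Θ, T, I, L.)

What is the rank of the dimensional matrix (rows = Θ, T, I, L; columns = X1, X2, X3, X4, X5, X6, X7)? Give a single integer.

3

Exponent matrix [Θ,T,I,L] × [X1,X2,X3,X4,X5,X6,X7]:
  Θ: [-2  0 -2 -1  0 -1 -1]
  T: [-1  0  0  0 -1 -1  0]
  I: [-1 -1 -1  0  1 -1  0]
  L: [ 0  1 -1 -1  0  1 -1]
Row reduction gives pivot columns X1,X2,X3; rank = 3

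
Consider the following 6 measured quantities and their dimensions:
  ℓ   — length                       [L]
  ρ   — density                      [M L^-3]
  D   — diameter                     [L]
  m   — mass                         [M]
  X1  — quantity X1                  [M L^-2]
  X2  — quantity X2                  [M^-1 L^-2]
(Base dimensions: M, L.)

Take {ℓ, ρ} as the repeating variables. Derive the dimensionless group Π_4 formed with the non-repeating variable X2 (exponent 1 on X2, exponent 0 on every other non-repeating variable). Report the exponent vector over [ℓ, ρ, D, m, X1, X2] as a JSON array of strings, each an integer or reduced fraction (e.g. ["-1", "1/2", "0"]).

["5", "1", "0", "0", "0", "1"]

Dimensional matrix (M×L by ℓ×ρ×D×m×X1×X2):
  M: [ 0  1  0  1  1 -1]
  L: [ 1 -3  1  0 -2 -2]
Row reduction gives pivot columns ℓ,ρ; rank = 2
Repeat: ℓ,ρ; free: D,m,X1,X2
RREF:
  r0: [   1    0    1    3    1   -5]
  r1: [   0    1    0    1    1   -1]
Fix exponent of X2 at 1, D at 0, m at 0, X1 at 0; solve each RREF row for its pivot's exponent:
  r0: exp(ℓ) + (-5)·1 = 0 ⇒ exp(ℓ) = 5
  r1: exp(ρ) + (-1)·1 = 0 ⇒ exp(ρ) = 1
Π_4 = ℓ^5 · ρ · X2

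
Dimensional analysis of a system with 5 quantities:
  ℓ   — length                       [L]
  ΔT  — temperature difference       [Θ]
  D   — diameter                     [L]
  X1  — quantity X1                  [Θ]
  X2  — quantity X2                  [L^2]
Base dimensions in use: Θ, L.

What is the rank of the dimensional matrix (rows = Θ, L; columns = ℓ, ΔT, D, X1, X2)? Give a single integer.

Exponent matrix [Θ,L] × [ℓ,ΔT,D,X1,X2]:
  Θ: [ 0  1  0  1  0]
  L: [ 1  0  1  0  2]
RREF → pivots at {ℓ,ΔT} ⇒ r = 2

2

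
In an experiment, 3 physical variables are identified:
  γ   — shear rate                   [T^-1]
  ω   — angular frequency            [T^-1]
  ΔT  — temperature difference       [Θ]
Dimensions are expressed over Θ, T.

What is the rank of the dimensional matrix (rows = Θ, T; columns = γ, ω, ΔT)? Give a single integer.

2

Exponent matrix [Θ,T] × [γ,ω,ΔT]:
  Θ: [ 0  0  1]
  T: [-1 -1  0]
Row reduction gives pivot columns γ,ΔT; rank = 2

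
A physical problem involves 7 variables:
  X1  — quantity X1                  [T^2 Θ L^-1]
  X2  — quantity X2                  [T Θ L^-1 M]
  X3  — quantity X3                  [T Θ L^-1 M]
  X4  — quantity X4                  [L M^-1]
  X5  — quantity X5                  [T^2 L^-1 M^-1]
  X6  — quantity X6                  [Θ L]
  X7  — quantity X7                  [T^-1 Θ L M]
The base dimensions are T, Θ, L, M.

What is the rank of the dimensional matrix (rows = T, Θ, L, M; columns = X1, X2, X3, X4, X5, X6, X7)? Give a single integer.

3

Exponent matrix [T,Θ,L,M] × [X1,X2,X3,X4,X5,X6,X7]:
  T: [ 2  1  1  0  2  0 -1]
  Θ: [ 1  1  1  0  0  1  1]
  L: [-1 -1 -1  1 -1  1  1]
  M: [ 0  1  1 -1 -1  0  1]
Row reduction gives pivot columns X1,X2,X4; rank = 3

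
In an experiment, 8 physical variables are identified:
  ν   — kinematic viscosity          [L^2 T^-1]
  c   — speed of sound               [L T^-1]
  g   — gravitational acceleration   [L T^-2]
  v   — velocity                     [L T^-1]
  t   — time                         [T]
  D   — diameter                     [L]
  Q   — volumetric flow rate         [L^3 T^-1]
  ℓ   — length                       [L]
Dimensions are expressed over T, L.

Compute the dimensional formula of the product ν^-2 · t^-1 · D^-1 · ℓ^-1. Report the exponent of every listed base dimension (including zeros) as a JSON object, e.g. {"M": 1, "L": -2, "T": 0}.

Write exponents as rows T,L / cols ν,c,g,v,t,D,Q,ℓ:
  T: [-1 -1 -2 -1  1  0 -1  0]
  L: [ 2  1  1  1  0  1  3  1]
  [T]: (-2)·-1+(-1)·1+(-1)·0+(-1)·0 = 1
  [L]: (-2)·2+(-1)·0+(-1)·1+(-1)·1 = -6
⇒ T L^-6

{"T": 1, "L": -6}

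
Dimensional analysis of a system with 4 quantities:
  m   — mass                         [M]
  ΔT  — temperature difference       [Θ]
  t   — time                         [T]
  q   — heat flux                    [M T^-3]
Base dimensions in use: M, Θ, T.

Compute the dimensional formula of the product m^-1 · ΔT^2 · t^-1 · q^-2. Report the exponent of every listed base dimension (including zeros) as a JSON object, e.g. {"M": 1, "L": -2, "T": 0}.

{"M": -3, "Θ": 2, "T": 5}

Exponent matrix [M,Θ,T] × [m,ΔT,t,q]:
  M: [ 1  0  0  1]
  Θ: [ 0  1  0  0]
  T: [ 0  0  1 -3]
  [M]: (-1)·1+(2)·0+(-1)·0+(-2)·1 = -3
  [Θ]: (-1)·0+(2)·1+(-1)·0+(-2)·0 = 2
  [T]: (-1)·0+(2)·0+(-1)·1+(-2)·-3 = 5
⇒ M^-3 Θ^2 T^5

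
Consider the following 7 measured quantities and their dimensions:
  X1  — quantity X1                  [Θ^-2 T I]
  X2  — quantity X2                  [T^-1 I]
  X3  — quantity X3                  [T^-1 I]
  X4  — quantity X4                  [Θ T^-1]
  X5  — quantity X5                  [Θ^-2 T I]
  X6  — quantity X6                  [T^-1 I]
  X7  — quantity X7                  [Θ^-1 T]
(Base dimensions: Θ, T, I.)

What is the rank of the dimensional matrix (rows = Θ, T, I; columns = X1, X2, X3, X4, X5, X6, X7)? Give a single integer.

2

Dimensional matrix (Θ×T×I by X1×X2×X3×X4×X5×X6×X7):
  Θ: [-2  0  0  1 -2  0 -1]
  T: [ 1 -1 -1 -1  1 -1  1]
  I: [ 1  1  1  0  1  1  0]
RREF → pivots at {X1,X2} ⇒ r = 2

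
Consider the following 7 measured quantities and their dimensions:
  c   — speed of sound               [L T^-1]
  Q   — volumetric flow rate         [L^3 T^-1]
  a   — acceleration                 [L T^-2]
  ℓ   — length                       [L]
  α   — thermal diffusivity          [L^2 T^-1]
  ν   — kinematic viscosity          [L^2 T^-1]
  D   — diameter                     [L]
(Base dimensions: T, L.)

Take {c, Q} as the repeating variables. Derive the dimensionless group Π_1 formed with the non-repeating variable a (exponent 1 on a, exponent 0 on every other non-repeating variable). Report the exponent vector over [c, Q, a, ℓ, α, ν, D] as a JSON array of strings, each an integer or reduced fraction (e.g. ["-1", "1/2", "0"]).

Dimensional matrix (T×L by c×Q×a×ℓ×α×ν×D):
  T: [-1 -1 -2  0 -1 -1  0]
  L: [ 1  3  1  1  2  2  1]
Row reduction gives pivot columns c,Q; rank = 2
Pivot set = {c,Q}, free = {a,ℓ,α,ν,D}
RREF:
  r0: [   1    0  5/2 -1/2  1/2  1/2 -1/2]
  r1: [   0    1 -1/2  1/2  1/2  1/2  1/2]
Fix exponent of a at 1, ℓ at 0, α at 0, ν at 0, D at 0; solve each RREF row for its pivot's exponent:
  r0: exp(c) + (5/2)·1 = 0 ⇒ exp(c) = -5/2
  r1: exp(Q) + (-1/2)·1 = 0 ⇒ exp(Q) = 1/2
Π_1 = c^(-5/2) · Q^(1/2) · a

["-5/2", "1/2", "1", "0", "0", "0", "0"]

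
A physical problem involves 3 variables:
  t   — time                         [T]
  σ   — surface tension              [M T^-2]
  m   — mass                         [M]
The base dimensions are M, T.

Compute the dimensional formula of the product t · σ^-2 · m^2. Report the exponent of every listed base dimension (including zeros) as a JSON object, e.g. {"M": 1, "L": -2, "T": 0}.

{"M": 0, "T": 5}

Dimensional matrix (M×T by t×σ×m):
  M: [ 0  1  1]
  T: [ 1 -2  0]
  [M]: (1)·0+(-2)·1+(2)·1 = 0
  [T]: (1)·1+(-2)·-2+(2)·0 = 5
⇒ T^5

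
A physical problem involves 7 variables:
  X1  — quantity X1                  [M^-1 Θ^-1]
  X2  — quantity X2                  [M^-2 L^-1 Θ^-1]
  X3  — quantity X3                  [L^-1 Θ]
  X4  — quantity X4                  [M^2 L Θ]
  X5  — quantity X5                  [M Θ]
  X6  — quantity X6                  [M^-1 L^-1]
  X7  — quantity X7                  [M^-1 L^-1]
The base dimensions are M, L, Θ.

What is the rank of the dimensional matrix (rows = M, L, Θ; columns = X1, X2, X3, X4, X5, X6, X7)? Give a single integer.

Exponent matrix [M,L,Θ] × [X1,X2,X3,X4,X5,X6,X7]:
  M: [-1 -2  0  2  1 -1 -1]
  L: [ 0 -1 -1  1  0 -1 -1]
  Θ: [-1 -1  1  1  1  0  0]
Row reduction gives pivot columns X1,X2; rank = 2

2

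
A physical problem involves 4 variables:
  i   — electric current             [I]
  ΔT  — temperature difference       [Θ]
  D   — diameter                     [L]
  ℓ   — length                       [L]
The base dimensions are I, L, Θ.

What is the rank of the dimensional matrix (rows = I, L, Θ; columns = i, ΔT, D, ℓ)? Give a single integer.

3

Dimensional matrix (I×L×Θ by i×ΔT×D×ℓ):
  I: [ 1  0  0  0]
  L: [ 0  0  1  1]
  Θ: [ 0  1  0  0]
Echelon form has 3 nonzero rows (pivots: i,ΔT,D)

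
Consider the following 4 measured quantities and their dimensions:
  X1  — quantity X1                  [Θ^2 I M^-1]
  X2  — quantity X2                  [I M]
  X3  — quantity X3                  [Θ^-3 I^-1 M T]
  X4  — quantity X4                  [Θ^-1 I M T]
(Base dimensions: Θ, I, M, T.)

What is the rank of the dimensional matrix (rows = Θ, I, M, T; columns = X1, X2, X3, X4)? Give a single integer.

Dimensional matrix (Θ×I×M×T by X1×X2×X3×X4):
  Θ: [ 2  0 -3 -1]
  I: [ 1  1 -1  1]
  M: [-1  1  1  1]
  T: [ 0  0  1  1]
Row reduction gives pivot columns X1,X2,X3; rank = 3

3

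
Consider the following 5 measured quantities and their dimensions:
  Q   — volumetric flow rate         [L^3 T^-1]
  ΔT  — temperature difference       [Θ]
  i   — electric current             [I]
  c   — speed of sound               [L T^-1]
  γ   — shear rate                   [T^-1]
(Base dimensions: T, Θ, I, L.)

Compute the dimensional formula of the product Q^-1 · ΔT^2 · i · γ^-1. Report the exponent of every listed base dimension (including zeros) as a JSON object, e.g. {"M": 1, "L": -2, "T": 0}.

Exponent matrix [T,Θ,I,L] × [Q,ΔT,i,c,γ]:
  T: [-1  0  0 -1 -1]
  Θ: [ 0  1  0  0  0]
  I: [ 0  0  1  0  0]
  L: [ 3  0  0  1  0]
  [T]: (-1)·-1+(2)·0+(1)·0+(-1)·-1 = 2
  [Θ]: (-1)·0+(2)·1+(1)·0+(-1)·0 = 2
  [I]: (-1)·0+(2)·0+(1)·1+(-1)·0 = 1
  [L]: (-1)·3+(2)·0+(1)·0+(-1)·0 = -3
⇒ T^2 Θ^2 I L^-3

{"T": 2, "Θ": 2, "I": 1, "L": -3}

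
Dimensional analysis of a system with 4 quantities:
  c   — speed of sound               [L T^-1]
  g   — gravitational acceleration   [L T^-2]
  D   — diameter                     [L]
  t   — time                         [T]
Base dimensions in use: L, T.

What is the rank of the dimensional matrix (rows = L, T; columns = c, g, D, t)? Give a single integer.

2

Dimensional matrix (L×T by c×g×D×t):
  L: [ 1  1  1  0]
  T: [-1 -2  0  1]
Echelon form has 2 nonzero rows (pivots: c,g)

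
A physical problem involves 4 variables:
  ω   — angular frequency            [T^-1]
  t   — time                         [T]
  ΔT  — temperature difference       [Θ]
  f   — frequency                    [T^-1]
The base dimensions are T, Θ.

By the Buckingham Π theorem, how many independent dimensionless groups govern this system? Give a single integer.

2

Dimensional matrix (T×Θ by ω×t×ΔT×f):
  T: [-1  1  0 -1]
  Θ: [ 0  0  1  0]
Echelon form has 2 nonzero rows (pivots: ω,ΔT)
n=4, r=2 ⇒ 2 dimensionless groups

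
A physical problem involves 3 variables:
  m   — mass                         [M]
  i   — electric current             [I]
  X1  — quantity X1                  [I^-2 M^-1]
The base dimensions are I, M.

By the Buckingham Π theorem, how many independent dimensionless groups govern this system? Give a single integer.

Write exponents as rows I,M / cols m,i,X1:
  I: [ 0  1 -2]
  M: [ 1  0 -1]
RREF → pivots at {m,i} ⇒ r = 2
n=3, r=2 ⇒ 1 dimensionless group

1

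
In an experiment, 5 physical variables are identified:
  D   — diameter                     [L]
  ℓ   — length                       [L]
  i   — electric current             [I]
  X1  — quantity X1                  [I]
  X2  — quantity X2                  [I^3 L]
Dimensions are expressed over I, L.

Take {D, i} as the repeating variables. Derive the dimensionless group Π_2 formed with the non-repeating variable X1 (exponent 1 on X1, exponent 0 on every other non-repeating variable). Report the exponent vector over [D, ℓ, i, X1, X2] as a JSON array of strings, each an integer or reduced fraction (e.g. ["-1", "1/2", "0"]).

["0", "0", "-1", "1", "0"]

Dimensional matrix (I×L by D×ℓ×i×X1×X2):
  I: [ 0  0  1  1  3]
  L: [ 1  1  0  0  1]
RREF → pivots at {D,i} ⇒ r = 2
Repeat: D,i; free: ℓ,X1,X2
RREF:
  r0: [   1    1    0    0    1]
  r1: [   0    0    1    1    3]
Fix exponent of X1 at 1, ℓ at 0, X2 at 0; solve each RREF row for its pivot's exponent:
  r0: exp(D) + (0)·1 = 0 ⇒ exp(D) = 0
  r1: exp(i) + (1)·1 = 0 ⇒ exp(i) = -1
Π_2 = i^-1 · X1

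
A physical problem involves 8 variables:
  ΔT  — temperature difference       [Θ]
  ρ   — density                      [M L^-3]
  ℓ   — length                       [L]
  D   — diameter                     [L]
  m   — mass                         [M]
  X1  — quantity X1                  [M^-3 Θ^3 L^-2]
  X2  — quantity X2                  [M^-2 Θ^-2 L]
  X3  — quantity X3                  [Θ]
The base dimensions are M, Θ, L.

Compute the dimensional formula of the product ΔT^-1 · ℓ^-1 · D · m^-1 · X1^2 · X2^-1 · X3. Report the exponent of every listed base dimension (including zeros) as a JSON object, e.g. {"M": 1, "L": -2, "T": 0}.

Dimensional matrix (M×Θ×L by ΔT×ρ×ℓ×D×m×X1×X2×X3):
  M: [ 0  1  0  0  1 -3 -2  0]
  Θ: [ 1  0  0  0  0  3 -2  1]
  L: [ 0 -3  1  1  0 -2  1  0]
  [M]: (-1)·0+(-1)·0+(1)·0+(-1)·1+(2)·-3+(-1)·-2+(1)·0 = -5
  [Θ]: (-1)·1+(-1)·0+(1)·0+(-1)·0+(2)·3+(-1)·-2+(1)·1 = 8
  [L]: (-1)·0+(-1)·1+(1)·1+(-1)·0+(2)·-2+(-1)·1+(1)·0 = -5
⇒ M^-5 Θ^8 L^-5

{"M": -5, "Θ": 8, "L": -5}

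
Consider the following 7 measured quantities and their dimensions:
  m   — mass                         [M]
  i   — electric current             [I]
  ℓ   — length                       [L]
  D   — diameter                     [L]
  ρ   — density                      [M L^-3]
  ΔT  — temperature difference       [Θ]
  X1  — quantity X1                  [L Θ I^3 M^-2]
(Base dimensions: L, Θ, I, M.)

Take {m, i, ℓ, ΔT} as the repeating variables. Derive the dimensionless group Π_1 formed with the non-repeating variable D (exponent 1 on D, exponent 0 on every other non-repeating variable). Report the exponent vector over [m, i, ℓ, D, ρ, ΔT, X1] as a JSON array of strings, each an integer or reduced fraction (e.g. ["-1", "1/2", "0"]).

Dimensional matrix (L×Θ×I×M by m×i×ℓ×D×ρ×ΔT×X1):
  L: [ 0  0  1  1 -3  0  1]
  Θ: [ 0  0  0  0  0  1  1]
  I: [ 0  1  0  0  0  0  3]
  M: [ 1  0  0  0  1  0 -2]
RREF → pivots at {m,i,ℓ,ΔT} ⇒ r = 4
Pivot set = {m,i,ℓ,ΔT}, free = {D,ρ,X1}
RREF:
  r0: [   1    0    0    0    1    0   -2]
  r1: [   0    1    0    0    0    0    3]
  r2: [   0    0    1    1   -3    0    1]
  r3: [   0    0    0    0    0    1    1]
Fix exponent of D at 1, ρ at 0, X1 at 0; solve each RREF row for its pivot's exponent:
  r0: exp(m) + (0)·1 = 0 ⇒ exp(m) = 0
  r1: exp(i) + (0)·1 = 0 ⇒ exp(i) = 0
  r2: exp(ℓ) + (1)·1 = 0 ⇒ exp(ℓ) = -1
  r3: exp(ΔT) + (0)·1 = 0 ⇒ exp(ΔT) = 0
Π_1 = ℓ^-1 · D

["0", "0", "-1", "1", "0", "0", "0"]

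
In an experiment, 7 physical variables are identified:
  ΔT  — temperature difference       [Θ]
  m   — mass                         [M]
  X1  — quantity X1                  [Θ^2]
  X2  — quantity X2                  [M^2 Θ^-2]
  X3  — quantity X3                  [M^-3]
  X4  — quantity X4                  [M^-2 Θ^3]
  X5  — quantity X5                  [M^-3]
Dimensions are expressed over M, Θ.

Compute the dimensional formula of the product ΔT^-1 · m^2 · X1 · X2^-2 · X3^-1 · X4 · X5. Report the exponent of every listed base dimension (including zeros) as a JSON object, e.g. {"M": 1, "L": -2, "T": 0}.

Write exponents as rows M,Θ / cols ΔT,m,X1,X2,X3,X4,X5:
  M: [ 0  1  0  2 -3 -2 -3]
  Θ: [ 1  0  2 -2  0  3  0]
  [M]: (-1)·0+(2)·1+(1)·0+(-2)·2+(-1)·-3+(1)·-2+(1)·-3 = -4
  [Θ]: (-1)·1+(2)·0+(1)·2+(-2)·-2+(-1)·0+(1)·3+(1)·0 = 8
⇒ M^-4 Θ^8

{"M": -4, "Θ": 8}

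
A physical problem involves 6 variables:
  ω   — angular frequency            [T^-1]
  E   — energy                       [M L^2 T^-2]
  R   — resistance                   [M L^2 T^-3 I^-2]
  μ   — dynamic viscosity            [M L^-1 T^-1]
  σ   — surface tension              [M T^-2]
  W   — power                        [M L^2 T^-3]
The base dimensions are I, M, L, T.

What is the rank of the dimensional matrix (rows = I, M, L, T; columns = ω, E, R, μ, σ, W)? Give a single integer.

Exponent matrix [I,M,L,T] × [ω,E,R,μ,σ,W]:
  I: [ 0  0 -2  0  0  0]
  M: [ 0  1  1  1  1  1]
  L: [ 0  2  2 -1  0  2]
  T: [-1 -2 -3 -1 -2 -3]
Row reduction gives pivot columns ω,E,R,μ; rank = 4

4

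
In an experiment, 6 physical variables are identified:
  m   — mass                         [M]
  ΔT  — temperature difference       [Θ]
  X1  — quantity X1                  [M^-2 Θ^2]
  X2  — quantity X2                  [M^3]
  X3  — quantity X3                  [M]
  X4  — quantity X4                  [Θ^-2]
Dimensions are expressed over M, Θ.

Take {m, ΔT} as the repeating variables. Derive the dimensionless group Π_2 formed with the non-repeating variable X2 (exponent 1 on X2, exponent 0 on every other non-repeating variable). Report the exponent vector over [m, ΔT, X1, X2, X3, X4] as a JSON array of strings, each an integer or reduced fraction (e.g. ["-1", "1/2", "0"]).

["-3", "0", "0", "1", "0", "0"]

Exponent matrix [M,Θ] × [m,ΔT,X1,X2,X3,X4]:
  M: [ 1  0 -2  3  1  0]
  Θ: [ 0  1  2  0  0 -2]
Echelon form has 2 nonzero rows (pivots: m,ΔT)
Repeat: m,ΔT; free: X1,X2,X3,X4
RREF:
  r0: [   1    0   -2    3    1    0]
  r1: [   0    1    2    0    0   -2]
Fix exponent of X2 at 1, X1 at 0, X3 at 0, X4 at 0; solve each RREF row for its pivot's exponent:
  r0: exp(m) + (3)·1 = 0 ⇒ exp(m) = -3
  r1: exp(ΔT) + (0)·1 = 0 ⇒ exp(ΔT) = 0
Π_2 = m^-3 · X2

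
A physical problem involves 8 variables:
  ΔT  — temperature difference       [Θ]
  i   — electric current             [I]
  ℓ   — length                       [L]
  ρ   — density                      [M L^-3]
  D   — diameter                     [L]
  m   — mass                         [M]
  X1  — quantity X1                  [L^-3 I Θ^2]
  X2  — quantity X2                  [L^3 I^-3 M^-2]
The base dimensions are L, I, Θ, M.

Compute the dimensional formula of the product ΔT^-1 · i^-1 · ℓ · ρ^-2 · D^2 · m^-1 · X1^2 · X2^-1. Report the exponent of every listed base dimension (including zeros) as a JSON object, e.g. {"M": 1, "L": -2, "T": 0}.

{"L": 0, "I": 4, "Θ": 3, "M": -1}

Exponent matrix [L,I,Θ,M] × [ΔT,i,ℓ,ρ,D,m,X1,X2]:
  L: [ 0  0  1 -3  1  0 -3  3]
  I: [ 0  1  0  0  0  0  1 -3]
  Θ: [ 1  0  0  0  0  0  2  0]
  M: [ 0  0  0  1  0  1  0 -2]
  [L]: (-1)·0+(-1)·0+(1)·1+(-2)·-3+(2)·1+(-1)·0+(2)·-3+(-1)·3 = 0
  [I]: (-1)·0+(-1)·1+(1)·0+(-2)·0+(2)·0+(-1)·0+(2)·1+(-1)·-3 = 4
  [Θ]: (-1)·1+(-1)·0+(1)·0+(-2)·0+(2)·0+(-1)·0+(2)·2+(-1)·0 = 3
  [M]: (-1)·0+(-1)·0+(1)·0+(-2)·1+(2)·0+(-1)·1+(2)·0+(-1)·-2 = -1
⇒ I^4 Θ^3 M^-1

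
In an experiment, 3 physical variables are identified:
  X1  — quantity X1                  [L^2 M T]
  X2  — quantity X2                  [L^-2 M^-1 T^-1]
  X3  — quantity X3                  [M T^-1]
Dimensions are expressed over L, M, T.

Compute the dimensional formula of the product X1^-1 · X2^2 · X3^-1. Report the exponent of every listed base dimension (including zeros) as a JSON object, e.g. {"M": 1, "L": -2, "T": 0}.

Exponent matrix [L,M,T] × [X1,X2,X3]:
  L: [ 2 -2  0]
  M: [ 1 -1  1]
  T: [ 1 -1 -1]
  [L]: (-1)·2+(2)·-2+(-1)·0 = -6
  [M]: (-1)·1+(2)·-1+(-1)·1 = -4
  [T]: (-1)·1+(2)·-1+(-1)·-1 = -2
⇒ L^-6 M^-4 T^-2

{"L": -6, "M": -4, "T": -2}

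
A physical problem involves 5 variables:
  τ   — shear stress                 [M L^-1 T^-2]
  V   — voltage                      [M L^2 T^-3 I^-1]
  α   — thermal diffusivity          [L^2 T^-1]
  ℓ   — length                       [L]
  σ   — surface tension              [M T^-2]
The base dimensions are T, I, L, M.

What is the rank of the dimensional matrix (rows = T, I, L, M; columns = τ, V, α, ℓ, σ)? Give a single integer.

4

Dimensional matrix (T×I×L×M by τ×V×α×ℓ×σ):
  T: [-2 -3 -1  0 -2]
  I: [ 0 -1  0  0  0]
  L: [-1  2  2  1  0]
  M: [ 1  1  0  0  1]
Row reduction gives pivot columns τ,V,α,ℓ; rank = 4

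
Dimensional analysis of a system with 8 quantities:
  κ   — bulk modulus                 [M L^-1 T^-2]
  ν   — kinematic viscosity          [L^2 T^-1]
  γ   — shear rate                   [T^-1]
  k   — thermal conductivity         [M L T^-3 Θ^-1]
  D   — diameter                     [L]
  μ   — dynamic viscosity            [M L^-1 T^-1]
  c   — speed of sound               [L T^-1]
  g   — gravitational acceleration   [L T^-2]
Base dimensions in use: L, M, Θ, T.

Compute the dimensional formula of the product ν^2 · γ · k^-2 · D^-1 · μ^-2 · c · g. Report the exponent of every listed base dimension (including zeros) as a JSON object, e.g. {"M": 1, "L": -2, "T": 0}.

{"L": 5, "M": -4, "Θ": 2, "T": 2}

Exponent matrix [L,M,Θ,T] × [κ,ν,γ,k,D,μ,c,g]:
  L: [-1  2  0  1  1 -1  1  1]
  M: [ 1  0  0  1  0  1  0  0]
  Θ: [ 0  0  0 -1  0  0  0  0]
  T: [-2 -1 -1 -3  0 -1 -1 -2]
  [L]: (2)·2+(1)·0+(-2)·1+(-1)·1+(-2)·-1+(1)·1+(1)·1 = 5
  [M]: (2)·0+(1)·0+(-2)·1+(-1)·0+(-2)·1+(1)·0+(1)·0 = -4
  [Θ]: (2)·0+(1)·0+(-2)·-1+(-1)·0+(-2)·0+(1)·0+(1)·0 = 2
  [T]: (2)·-1+(1)·-1+(-2)·-3+(-1)·0+(-2)·-1+(1)·-1+(1)·-2 = 2
⇒ L^5 M^-4 Θ^2 T^2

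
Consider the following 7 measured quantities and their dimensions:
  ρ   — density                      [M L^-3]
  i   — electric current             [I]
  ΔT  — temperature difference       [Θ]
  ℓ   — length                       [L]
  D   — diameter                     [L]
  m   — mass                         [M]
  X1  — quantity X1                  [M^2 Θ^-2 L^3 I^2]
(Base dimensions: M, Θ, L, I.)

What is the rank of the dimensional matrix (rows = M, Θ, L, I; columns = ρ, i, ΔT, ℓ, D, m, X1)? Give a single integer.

Write exponents as rows M,Θ,L,I / cols ρ,i,ΔT,ℓ,D,m,X1:
  M: [ 1  0  0  0  0  1  2]
  Θ: [ 0  0  1  0  0  0 -2]
  L: [-3  0  0  1  1  0  3]
  I: [ 0  1  0  0  0  0  2]
Row reduction gives pivot columns ρ,i,ΔT,ℓ; rank = 4

4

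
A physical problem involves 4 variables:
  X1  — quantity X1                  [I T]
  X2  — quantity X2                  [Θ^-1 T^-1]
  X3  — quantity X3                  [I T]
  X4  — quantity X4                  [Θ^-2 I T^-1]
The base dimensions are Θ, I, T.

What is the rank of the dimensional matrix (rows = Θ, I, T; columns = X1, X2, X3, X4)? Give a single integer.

2

Write exponents as rows Θ,I,T / cols X1,X2,X3,X4:
  Θ: [ 0 -1  0 -2]
  I: [ 1  0  1  1]
  T: [ 1 -1  1 -1]
Row reduction gives pivot columns X1,X2; rank = 2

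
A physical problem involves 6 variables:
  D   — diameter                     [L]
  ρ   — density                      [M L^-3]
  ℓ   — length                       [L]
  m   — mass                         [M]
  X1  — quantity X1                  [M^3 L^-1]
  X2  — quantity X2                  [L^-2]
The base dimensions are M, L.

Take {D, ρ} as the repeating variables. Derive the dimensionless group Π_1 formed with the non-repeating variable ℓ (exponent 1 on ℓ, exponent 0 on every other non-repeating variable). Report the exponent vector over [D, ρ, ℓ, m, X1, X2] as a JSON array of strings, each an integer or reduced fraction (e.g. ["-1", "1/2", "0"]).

Dimensional matrix (M×L by D×ρ×ℓ×m×X1×X2):
  M: [ 0  1  0  1  3  0]
  L: [ 1 -3  1  0 -1 -2]
Row reduction gives pivot columns D,ρ; rank = 2
Repeat: D,ρ; free: ℓ,m,X1,X2
RREF:
  r0: [   1    0    1    3    8   -2]
  r1: [   0    1    0    1    3    0]
Fix exponent of ℓ at 1, m at 0, X1 at 0, X2 at 0; solve each RREF row for its pivot's exponent:
  r0: exp(D) + (1)·1 = 0 ⇒ exp(D) = -1
  r1: exp(ρ) + (0)·1 = 0 ⇒ exp(ρ) = 0
Π_1 = D^-1 · ℓ

["-1", "0", "1", "0", "0", "0"]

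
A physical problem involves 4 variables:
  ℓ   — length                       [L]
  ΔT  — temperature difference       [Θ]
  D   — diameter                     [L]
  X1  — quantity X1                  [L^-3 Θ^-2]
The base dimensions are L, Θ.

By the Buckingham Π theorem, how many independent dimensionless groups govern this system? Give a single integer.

Dimensional matrix (L×Θ by ℓ×ΔT×D×X1):
  L: [ 1  0  1 -3]
  Θ: [ 0  1  0 -2]
Echelon form has 2 nonzero rows (pivots: ℓ,ΔT)
Π count = n − r = 4 − 2 = 2

2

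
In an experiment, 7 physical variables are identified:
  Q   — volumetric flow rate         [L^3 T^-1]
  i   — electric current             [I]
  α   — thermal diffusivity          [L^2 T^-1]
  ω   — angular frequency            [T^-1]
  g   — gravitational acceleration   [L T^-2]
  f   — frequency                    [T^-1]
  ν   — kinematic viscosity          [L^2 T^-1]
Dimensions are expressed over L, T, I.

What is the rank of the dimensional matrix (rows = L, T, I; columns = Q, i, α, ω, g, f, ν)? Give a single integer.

Dimensional matrix (L×T×I by Q×i×α×ω×g×f×ν):
  L: [ 3  0  2  0  1  0  2]
  T: [-1  0 -1 -1 -2 -1 -1]
  I: [ 0  1  0  0  0  0  0]
RREF → pivots at {Q,i,α} ⇒ r = 3

3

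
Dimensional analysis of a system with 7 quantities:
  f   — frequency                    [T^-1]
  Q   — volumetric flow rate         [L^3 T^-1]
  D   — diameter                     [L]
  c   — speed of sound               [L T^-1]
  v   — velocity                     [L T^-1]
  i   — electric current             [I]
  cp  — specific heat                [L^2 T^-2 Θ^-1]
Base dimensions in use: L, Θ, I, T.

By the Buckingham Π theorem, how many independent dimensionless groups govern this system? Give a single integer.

Write exponents as rows L,Θ,I,T / cols f,Q,D,c,v,i,cp:
  L: [ 0  3  1  1  1  0  2]
  Θ: [ 0  0  0  0  0  0 -1]
  I: [ 0  0  0  0  0  1  0]
  T: [-1 -1  0 -1 -1  0 -2]
Row reduction gives pivot columns f,Q,i,cp; rank = 4
n=7, r=4 ⇒ 3 dimensionless groups

3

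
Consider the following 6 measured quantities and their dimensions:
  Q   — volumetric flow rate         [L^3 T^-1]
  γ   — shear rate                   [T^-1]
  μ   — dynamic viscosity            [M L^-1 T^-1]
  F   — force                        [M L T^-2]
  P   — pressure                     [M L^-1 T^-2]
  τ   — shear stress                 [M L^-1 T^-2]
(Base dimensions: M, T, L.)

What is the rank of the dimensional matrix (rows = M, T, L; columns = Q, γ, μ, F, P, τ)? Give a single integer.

3

Exponent matrix [M,T,L] × [Q,γ,μ,F,P,τ]:
  M: [ 0  0  1  1  1  1]
  T: [-1 -1 -1 -2 -2 -2]
  L: [ 3  0 -1  1 -1 -1]
RREF → pivots at {Q,γ,μ} ⇒ r = 3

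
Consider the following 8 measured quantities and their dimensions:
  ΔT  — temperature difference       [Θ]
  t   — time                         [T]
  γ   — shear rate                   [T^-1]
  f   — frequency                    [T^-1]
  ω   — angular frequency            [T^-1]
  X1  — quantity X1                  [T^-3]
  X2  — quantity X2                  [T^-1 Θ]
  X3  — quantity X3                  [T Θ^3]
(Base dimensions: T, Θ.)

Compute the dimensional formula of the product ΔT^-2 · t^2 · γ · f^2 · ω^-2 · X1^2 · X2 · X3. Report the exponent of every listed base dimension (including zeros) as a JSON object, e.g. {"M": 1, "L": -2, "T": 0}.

Dimensional matrix (T×Θ by ΔT×t×γ×f×ω×X1×X2×X3):
  T: [ 0  1 -1 -1 -1 -3 -1  1]
  Θ: [ 1  0  0  0  0  0  1  3]
  [T]: (-2)·0+(2)·1+(1)·-1+(2)·-1+(-2)·-1+(2)·-3+(1)·-1+(1)·1 = -5
  [Θ]: (-2)·1+(2)·0+(1)·0+(2)·0+(-2)·0+(2)·0+(1)·1+(1)·3 = 2
⇒ T^-5 Θ^2

{"T": -5, "Θ": 2}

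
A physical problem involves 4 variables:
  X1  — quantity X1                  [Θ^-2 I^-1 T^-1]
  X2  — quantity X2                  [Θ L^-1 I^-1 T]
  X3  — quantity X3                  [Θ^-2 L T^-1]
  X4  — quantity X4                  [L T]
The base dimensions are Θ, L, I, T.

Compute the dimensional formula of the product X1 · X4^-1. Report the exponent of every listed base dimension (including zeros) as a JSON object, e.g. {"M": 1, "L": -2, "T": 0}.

Write exponents as rows Θ,L,I,T / cols X1,X2,X3,X4:
  Θ: [-2  1 -2  0]
  L: [ 0 -1  1  1]
  I: [-1 -1  0  0]
  T: [-1  1 -1  1]
  [Θ]: (1)·-2+(-1)·0 = -2
  [L]: (1)·0+(-1)·1 = -1
  [I]: (1)·-1+(-1)·0 = -1
  [T]: (1)·-1+(-1)·1 = -2
⇒ Θ^-2 L^-1 I^-1 T^-2

{"Θ": -2, "L": -1, "I": -1, "T": -2}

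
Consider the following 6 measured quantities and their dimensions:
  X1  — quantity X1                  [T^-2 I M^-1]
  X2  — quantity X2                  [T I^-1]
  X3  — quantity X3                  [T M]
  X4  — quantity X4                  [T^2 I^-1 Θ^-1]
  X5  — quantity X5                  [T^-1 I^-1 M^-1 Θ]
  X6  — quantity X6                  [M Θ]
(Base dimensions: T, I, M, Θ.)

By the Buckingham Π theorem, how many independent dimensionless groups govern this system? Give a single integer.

Exponent matrix [T,I,M,Θ] × [X1,X2,X3,X4,X5,X6]:
  T: [-2  1  1  2 -1  0]
  I: [ 1 -1  0 -1 -1  0]
  M: [-1  0  1  0 -1  1]
  Θ: [ 0  0  0 -1  1  1]
Echelon form has 3 nonzero rows (pivots: X1,X2,X4)
6 vars − rank 3 = 3 Π groups

3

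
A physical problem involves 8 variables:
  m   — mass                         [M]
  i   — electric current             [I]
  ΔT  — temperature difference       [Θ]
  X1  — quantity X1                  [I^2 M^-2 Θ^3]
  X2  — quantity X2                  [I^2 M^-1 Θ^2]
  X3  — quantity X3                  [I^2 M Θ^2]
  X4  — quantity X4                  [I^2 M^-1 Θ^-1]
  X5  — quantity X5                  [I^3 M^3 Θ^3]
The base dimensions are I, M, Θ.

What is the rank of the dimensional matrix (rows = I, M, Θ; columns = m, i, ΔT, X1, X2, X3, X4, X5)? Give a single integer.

Exponent matrix [I,M,Θ] × [m,i,ΔT,X1,X2,X3,X4,X5]:
  I: [ 0  1  0  2  2  2  2  3]
  M: [ 1  0  0 -2 -1  1 -1  3]
  Θ: [ 0  0  1  3  2  2 -1  3]
RREF → pivots at {m,i,ΔT} ⇒ r = 3

3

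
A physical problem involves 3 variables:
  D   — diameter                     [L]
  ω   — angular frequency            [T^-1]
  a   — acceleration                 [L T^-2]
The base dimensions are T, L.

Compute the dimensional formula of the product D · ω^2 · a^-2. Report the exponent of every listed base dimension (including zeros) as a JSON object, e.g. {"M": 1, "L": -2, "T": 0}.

Exponent matrix [T,L] × [D,ω,a]:
  T: [ 0 -1 -2]
  L: [ 1  0  1]
  [T]: (1)·0+(2)·-1+(-2)·-2 = 2
  [L]: (1)·1+(2)·0+(-2)·1 = -1
⇒ T^2 L^-1

{"T": 2, "L": -1}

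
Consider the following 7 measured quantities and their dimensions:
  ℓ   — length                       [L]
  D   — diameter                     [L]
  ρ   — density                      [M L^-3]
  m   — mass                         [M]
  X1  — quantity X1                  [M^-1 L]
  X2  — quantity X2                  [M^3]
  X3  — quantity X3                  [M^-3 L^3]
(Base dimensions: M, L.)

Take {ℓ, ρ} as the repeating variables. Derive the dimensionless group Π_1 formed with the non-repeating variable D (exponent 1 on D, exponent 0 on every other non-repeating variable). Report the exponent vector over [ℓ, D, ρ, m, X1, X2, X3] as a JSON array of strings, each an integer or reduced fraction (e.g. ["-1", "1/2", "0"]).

["-1", "1", "0", "0", "0", "0", "0"]

Exponent matrix [M,L] × [ℓ,D,ρ,m,X1,X2,X3]:
  M: [ 0  0  1  1 -1  3 -3]
  L: [ 1  1 -3  0  1  0  3]
RREF → pivots at {ℓ,ρ} ⇒ r = 2
Pivot set = {ℓ,ρ}, free = {D,m,X1,X2,X3}
RREF:
  r0: [   1    1    0    3   -2    9   -6]
  r1: [   0    0    1    1   -1    3   -3]
Fix exponent of D at 1, m at 0, X1 at 0, X2 at 0, X3 at 0; solve each RREF row for its pivot's exponent:
  r0: exp(ℓ) + (1)·1 = 0 ⇒ exp(ℓ) = -1
  r1: exp(ρ) + (0)·1 = 0 ⇒ exp(ρ) = 0
Π_1 = ℓ^-1 · D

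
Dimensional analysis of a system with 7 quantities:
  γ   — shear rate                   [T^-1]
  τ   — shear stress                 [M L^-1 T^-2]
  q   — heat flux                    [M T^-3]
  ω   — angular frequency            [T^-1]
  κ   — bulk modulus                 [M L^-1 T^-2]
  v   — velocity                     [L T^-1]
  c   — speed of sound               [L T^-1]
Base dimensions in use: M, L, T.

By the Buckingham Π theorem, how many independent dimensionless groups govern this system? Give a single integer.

Write exponents as rows M,L,T / cols γ,τ,q,ω,κ,v,c:
  M: [ 0  1  1  0  1  0  0]
  L: [ 0 -1  0  0 -1  1  1]
  T: [-1 -2 -3 -1 -2 -1 -1]
RREF → pivots at {γ,τ,q} ⇒ r = 3
n=7, r=3 ⇒ 4 dimensionless groups

4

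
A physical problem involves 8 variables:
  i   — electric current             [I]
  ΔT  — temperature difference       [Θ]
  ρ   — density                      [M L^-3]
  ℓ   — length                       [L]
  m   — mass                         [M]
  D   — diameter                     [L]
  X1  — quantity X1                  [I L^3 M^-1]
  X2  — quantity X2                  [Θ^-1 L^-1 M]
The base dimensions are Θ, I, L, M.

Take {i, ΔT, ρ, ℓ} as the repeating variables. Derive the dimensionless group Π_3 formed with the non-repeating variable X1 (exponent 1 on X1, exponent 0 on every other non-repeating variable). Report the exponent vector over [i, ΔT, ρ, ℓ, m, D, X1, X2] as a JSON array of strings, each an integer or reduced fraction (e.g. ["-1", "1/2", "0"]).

["-1", "0", "1", "0", "0", "0", "1", "0"]

Write exponents as rows Θ,I,L,M / cols i,ΔT,ρ,ℓ,m,D,X1,X2:
  Θ: [ 0  1  0  0  0  0  0 -1]
  I: [ 1  0  0  0  0  0  1  0]
  L: [ 0  0 -3  1  0  1  3 -1]
  M: [ 0  0  1  0  1  0 -1  1]
Echelon form has 4 nonzero rows (pivots: i,ΔT,ρ,ℓ)
Pivot set = {i,ΔT,ρ,ℓ}, free = {m,D,X1,X2}
RREF:
  r0: [   1    0    0    0    0    0    1    0]
  r1: [   0    1    0    0    0    0    0   -1]
  r2: [   0    0    1    0    1    0   -1    1]
  r3: [   0    0    0    1    3    1    0    2]
Fix exponent of X1 at 1, m at 0, D at 0, X2 at 0; solve each RREF row for its pivot's exponent:
  r0: exp(i) + (1)·1 = 0 ⇒ exp(i) = -1
  r1: exp(ΔT) + (0)·1 = 0 ⇒ exp(ΔT) = 0
  r2: exp(ρ) + (-1)·1 = 0 ⇒ exp(ρ) = 1
  r3: exp(ℓ) + (0)·1 = 0 ⇒ exp(ℓ) = 0
Π_3 = i^-1 · ρ · X1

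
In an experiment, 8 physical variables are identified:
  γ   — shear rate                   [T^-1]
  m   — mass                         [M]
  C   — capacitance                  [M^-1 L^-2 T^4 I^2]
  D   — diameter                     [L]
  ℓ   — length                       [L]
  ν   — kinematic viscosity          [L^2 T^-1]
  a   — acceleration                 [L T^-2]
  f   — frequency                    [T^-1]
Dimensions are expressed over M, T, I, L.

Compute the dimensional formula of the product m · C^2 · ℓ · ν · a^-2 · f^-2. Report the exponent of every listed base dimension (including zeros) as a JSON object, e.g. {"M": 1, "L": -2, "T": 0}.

{"M": -1, "T": 13, "I": 4, "L": -3}

Exponent matrix [M,T,I,L] × [γ,m,C,D,ℓ,ν,a,f]:
  M: [ 0  1 -1  0  0  0  0  0]
  T: [-1  0  4  0  0 -1 -2 -1]
  I: [ 0  0  2  0  0  0  0  0]
  L: [ 0  0 -2  1  1  2  1  0]
  [M]: (1)·1+(2)·-1+(1)·0+(1)·0+(-2)·0+(-2)·0 = -1
  [T]: (1)·0+(2)·4+(1)·0+(1)·-1+(-2)·-2+(-2)·-1 = 13
  [I]: (1)·0+(2)·2+(1)·0+(1)·0+(-2)·0+(-2)·0 = 4
  [L]: (1)·0+(2)·-2+(1)·1+(1)·2+(-2)·1+(-2)·0 = -3
⇒ M^-1 T^13 I^4 L^-3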